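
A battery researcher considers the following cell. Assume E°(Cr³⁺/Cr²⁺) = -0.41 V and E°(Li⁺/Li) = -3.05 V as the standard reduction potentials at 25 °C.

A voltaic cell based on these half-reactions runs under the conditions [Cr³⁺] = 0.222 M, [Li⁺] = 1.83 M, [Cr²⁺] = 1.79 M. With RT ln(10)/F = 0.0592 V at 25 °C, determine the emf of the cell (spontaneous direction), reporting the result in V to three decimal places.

+2.571 V

Cr³⁺/Cr²⁺ is the cathode (higher E°), Li⁺/Li the anode: E°cell = -0.41 − (-3.05) = +2.64 V, n = 1.
Overall: Cr³⁺(aq) + Li(s) → Cr²⁺(aq) + Li⁺(aq)
Q = [Cr²⁺]·[Li⁺] / ([Cr³⁺]); log Q = 1.169.
E = E° − (0.0592/n) log Q = +2.64 − (0.0592/1)(1.169) = +2.571 V.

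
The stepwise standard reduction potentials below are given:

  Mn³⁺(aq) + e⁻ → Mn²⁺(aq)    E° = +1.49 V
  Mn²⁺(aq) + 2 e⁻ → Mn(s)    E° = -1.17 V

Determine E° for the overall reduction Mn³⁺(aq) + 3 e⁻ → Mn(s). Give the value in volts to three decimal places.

-0.283 V

Standard free energies of sequential steps add: ΔG°₃ = ΔG°₁ + ΔG°₂, so n₃E°₃ = n₁E°₁ + n₂E°₂.
E°₃ = (1×+1.49 + 2×-1.17) / 3 = (-0.850) / 3 = -0.283 V.
Simply averaging or adding the two E° values would be wrong; the electron-weighted sum is required.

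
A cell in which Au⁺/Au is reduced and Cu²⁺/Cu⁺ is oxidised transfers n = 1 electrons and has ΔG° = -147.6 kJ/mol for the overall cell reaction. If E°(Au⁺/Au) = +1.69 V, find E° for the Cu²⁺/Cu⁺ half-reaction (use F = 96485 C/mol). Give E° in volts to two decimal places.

+0.16 V

E°cell = −ΔG°/(nF) = −(-147.6×10³)/((1)(96485)) = +1.530 V.
Since Au⁺/Au is the cathode and Cu²⁺/Cu⁺ the anode, E°cell = E°(Au⁺/Au) − E°(Cu²⁺/Cu⁺).
So E°(Cu²⁺/Cu⁺) = E°(Au⁺/Au) − E°cell = (+1.69) − (+1.530) = +0.16 V.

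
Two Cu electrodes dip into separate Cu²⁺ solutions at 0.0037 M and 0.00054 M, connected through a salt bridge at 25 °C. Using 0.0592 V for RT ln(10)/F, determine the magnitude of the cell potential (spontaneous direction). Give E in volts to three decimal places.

For a concentration cell E°cell = 0. The 0.0037 M side is the cathode (reduction is favoured where [Cu²⁺] is higher).
With n = 2, E = −(0.0592/2) log([Cu²⁺]ₐₙ/[Cu²⁺]꜀ₐₜ) = −(0.0592/2) log(0.00054/0.0037) = −(0.0592/2)(-0.836) = +0.025 V.

+0.025 V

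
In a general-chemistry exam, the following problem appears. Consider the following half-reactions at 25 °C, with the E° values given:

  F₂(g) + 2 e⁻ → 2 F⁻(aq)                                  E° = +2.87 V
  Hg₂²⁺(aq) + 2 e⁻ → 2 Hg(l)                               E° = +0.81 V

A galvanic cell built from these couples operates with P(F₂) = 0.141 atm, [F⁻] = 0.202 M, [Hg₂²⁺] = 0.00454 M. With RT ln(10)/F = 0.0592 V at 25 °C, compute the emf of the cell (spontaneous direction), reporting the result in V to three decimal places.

+2.145 V

F₂/F⁻ is the cathode (higher E°), Hg₂²⁺/Hg the anode: E°cell = +2.87 − (+0.81) = +2.06 V, n = 2.
Overall: F₂(g) + 2 Hg(l) → 2 F⁻(aq) + Hg₂²⁺(aq)
Q = [F⁻]^2·[Hg₂²⁺] / (P(F₂)); log Q = -2.881.
E = E° − (0.0592/n) log Q = +2.06 − (0.0592/2)(-2.881) = +2.145 V.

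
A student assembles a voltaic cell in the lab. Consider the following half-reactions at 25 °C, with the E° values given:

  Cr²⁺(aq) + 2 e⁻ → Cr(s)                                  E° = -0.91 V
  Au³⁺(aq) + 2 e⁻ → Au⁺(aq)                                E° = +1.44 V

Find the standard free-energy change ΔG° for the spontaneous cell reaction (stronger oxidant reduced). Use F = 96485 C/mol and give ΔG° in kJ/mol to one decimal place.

-453.5 kJ/mol

Au³⁺/Au⁺ (E° = +1.44 V) is the cathode; Cr²⁺/Cr (E° = -0.91 V) is the anode, so E°cell = +2.35 V.
Balancing electrons gives n = 2 (lcm of 2 and 2).
ΔG° = −nFE° = −(2)(96485)(+2.35) = -453,480 J = -453.5 kJ/mol.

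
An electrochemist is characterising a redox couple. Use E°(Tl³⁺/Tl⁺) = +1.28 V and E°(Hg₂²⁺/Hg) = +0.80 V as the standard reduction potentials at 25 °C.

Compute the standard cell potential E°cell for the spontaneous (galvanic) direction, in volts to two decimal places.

+0.48 V

The Tl³⁺/Tl⁺ couple has the higher reduction potential, so it is the cathode; Hg₂²⁺/Hg is oxidised at the anode.
E°cell = E°(cathode) − E°(anode) = (+1.28) − (+0.80) = +0.48 V.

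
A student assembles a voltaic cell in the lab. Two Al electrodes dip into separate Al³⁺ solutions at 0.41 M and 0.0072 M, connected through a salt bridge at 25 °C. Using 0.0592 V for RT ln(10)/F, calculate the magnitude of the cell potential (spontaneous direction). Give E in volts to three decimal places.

+0.035 V

For a concentration cell E°cell = 0. The 0.41 M side is the cathode (reduction is favoured where [Al³⁺] is higher).
With n = 3, E = −(0.0592/3) log([Al³⁺]ₐₙ/[Al³⁺]꜀ₐₜ) = −(0.0592/3) log(0.0072/0.41) = −(0.0592/3)(-1.755) = +0.035 V.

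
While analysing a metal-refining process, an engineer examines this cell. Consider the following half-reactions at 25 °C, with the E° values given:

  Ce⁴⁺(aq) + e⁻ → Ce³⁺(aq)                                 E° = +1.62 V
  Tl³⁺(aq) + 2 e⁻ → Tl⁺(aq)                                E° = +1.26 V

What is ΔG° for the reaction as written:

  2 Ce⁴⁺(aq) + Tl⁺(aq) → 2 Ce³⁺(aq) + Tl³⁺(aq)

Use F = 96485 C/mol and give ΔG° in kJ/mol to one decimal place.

-69.5 kJ/mol

As written, Ce⁴⁺/Ce³⁺ is reduced (cathode) and Tl³⁺/Tl⁺ is oxidised (anode), so E°cell = (+1.62) − (+1.26) = +0.36 V.
Balancing electrons gives n = 2.
ΔG° = −nFE° = −(2)(96485)(+0.36) = -69,469 J = -69.5 kJ/mol.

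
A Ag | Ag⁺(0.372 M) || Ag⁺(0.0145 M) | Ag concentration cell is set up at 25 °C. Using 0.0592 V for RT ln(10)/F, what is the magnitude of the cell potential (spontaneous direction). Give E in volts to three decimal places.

+0.083 V

For a concentration cell E°cell = 0. The 0.372 M side is the cathode (reduction is favoured where [Ag⁺] is higher).
With n = 1, E = −(0.0592/1) log([Ag⁺]ₐₙ/[Ag⁺]꜀ₐₜ) = −(0.0592/1) log(0.0145/0.372) = −(0.0592/1)(-1.409) = +0.083 V.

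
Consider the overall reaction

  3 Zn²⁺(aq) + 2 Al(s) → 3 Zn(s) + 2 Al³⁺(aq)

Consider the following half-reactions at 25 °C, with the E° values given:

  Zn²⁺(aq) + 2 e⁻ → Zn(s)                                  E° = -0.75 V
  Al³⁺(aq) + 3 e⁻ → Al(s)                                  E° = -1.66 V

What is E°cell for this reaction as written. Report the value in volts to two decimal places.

The Zn²⁺/Zn couple has the higher reduction potential, so it is the cathode; Al³⁺/Al is oxidised at the anode.
E°cell = E°(cathode) − E°(anode) = (-0.75) − (-1.66) = +0.91 V.
Since E°cell > 0, the reaction is spontaneous under standard conditions.

+0.91 V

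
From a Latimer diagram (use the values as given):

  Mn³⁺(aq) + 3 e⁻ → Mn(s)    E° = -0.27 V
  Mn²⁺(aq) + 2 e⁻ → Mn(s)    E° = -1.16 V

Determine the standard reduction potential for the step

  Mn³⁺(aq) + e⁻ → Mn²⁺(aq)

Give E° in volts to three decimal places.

Sequential free energies add, so n₃E°₃ = n₁E°₁ + n₂E°₂.
With n₃ = 3, and the known step contributing 2×(-1.16) V, the unknown satisfies 1·E° = 3×(-0.27) − 2×(-1.16) = +1.510.
E° = +1.510 / 1 = +1.510 V.

+1.510 V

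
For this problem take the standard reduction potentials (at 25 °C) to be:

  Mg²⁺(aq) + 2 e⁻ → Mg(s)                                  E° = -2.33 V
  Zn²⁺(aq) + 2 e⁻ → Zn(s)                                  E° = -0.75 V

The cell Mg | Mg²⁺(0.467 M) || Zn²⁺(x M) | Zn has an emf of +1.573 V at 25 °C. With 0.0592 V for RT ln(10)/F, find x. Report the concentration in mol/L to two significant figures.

Zn²⁺/Zn is the cathode, Mg²⁺/Mg the anode: E°cell = +1.58 V, n = 2.
Overall reaction: Zn²⁺(aq) + Mg(s) → Zn(s) + Mg²⁺(aq); Q = [Mg²⁺]^1/[Zn²⁺]^1.
From E = E° − (0.0592/n) log Q: log Q = (E° − E)·n/0.0592 = (+1.58 − (+1.573))·2/0.0592 = 0.2365.
So 1·log[Zn²⁺] = 1·log(0.467) − log Q = -0.3307 − (0.2365) = -0.5672; [Zn²⁺] = 10^(-0.5672) ≈ 0.27 M.

0.27 M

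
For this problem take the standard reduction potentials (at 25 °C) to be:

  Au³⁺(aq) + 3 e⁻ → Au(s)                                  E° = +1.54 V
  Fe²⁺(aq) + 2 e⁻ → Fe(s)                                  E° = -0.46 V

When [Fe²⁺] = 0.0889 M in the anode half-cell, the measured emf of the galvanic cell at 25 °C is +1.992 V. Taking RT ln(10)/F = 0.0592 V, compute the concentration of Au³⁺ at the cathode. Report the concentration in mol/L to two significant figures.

Au³⁺/Au is the cathode, Fe²⁺/Fe the anode: E°cell = +2.00 V, n = 6.
Overall reaction: 2 Au³⁺(aq) + 3 Fe(s) → 2 Au(s) + 3 Fe²⁺(aq); Q = [Fe²⁺]^3/[Au³⁺]^2.
From E = E° − (0.0592/n) log Q: log Q = (E° − E)·n/0.0592 = (+2.00 − (+1.992))·6/0.0592 = 0.8108.
So 2·log[Au³⁺] = 3·log(0.0889) − log Q = -3.1533 − (0.8108) = -3.9641; log[Au³⁺] = -3.9641 / 2 = -1.9821; [Au³⁺] = 10^(-1.9821) ≈ 0.010 M.

0.010 M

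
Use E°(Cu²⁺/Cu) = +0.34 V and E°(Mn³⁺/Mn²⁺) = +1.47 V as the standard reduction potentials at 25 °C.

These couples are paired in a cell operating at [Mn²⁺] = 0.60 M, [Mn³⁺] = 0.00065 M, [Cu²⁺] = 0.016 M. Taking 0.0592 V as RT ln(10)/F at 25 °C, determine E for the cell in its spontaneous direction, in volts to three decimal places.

Mn³⁺/Mn²⁺ is the cathode (higher E°), Cu²⁺/Cu the anode: E°cell = +1.47 − (+0.34) = +1.13 V, n = 2.
Overall: 2 Mn³⁺(aq) + Cu(s) → 2 Mn²⁺(aq) + Cu²⁺(aq)
Q = [Mn²⁺]^2·[Cu²⁺] / ([Mn³⁺]^2); log Q = 4.135.
E = E° − (0.0592/n) log Q = +1.13 − (0.0592/2)(4.135) = +1.008 V.

+1.008 V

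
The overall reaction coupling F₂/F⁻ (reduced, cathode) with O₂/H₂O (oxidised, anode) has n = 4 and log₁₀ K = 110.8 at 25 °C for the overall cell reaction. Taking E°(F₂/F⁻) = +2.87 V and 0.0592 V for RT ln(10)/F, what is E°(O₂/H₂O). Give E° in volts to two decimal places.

+1.23 V

E°cell = (0.0592/n)·log K = (0.0592/4)(110.8) = +1.640 V.
Since F₂/F⁻ is the cathode and O₂/H₂O the anode, E°cell = E°(F₂/F⁻) − E°(O₂/H₂O).
So E°(O₂/H₂O) = E°(F₂/F⁻) − E°cell = (+2.87) − (+1.640) = +1.23 V.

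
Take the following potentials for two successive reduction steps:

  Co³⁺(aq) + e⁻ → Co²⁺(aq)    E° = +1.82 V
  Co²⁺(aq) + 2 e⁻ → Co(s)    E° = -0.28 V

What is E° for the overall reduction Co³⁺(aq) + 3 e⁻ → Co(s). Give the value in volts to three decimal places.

+0.420 V

Since ΔG° = −nFE° is additive over sequential reductions, n₃E°₃ = n₁E°₁ + n₂E°₂.
E°₃ = (1×+1.82 + 2×-0.28) / 3 = (+1.260) / 3 = +0.420 V.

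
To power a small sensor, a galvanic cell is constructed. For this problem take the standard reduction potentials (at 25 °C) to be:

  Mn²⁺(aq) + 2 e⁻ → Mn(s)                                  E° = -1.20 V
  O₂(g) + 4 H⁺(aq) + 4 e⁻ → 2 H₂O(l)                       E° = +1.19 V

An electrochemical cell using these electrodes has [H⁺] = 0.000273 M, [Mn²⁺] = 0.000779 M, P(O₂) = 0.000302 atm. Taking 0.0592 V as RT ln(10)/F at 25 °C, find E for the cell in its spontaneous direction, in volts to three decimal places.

+2.219 V

O₂/H₂O is the cathode (higher E°), Mn²⁺/Mn the anode: E°cell = +1.19 − (-1.20) = +2.39 V, n = 4.
Overall: O₂(g) + 4 H⁺(aq) + 2 Mn(s) → 2 H₂O(l) + 2 Mn²⁺(aq)
Q = [Mn²⁺]^2 / (P(O₂)·[H⁺]^4); log Q = 11.558.
E = E° − (0.0592/n) log Q = +2.39 − (0.0592/4)(11.558) = +2.219 V.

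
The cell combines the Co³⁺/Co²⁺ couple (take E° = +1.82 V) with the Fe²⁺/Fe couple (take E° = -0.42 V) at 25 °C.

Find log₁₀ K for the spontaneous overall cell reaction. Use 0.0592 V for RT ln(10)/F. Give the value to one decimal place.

Cathode: Co³⁺/Co²⁺; anode: Fe²⁺/Fe. E°cell = +2.24 V, n = 2.
log K = nE°cell / 0.0592 = (2)(+2.24) / 0.0592 = 75.7.

75.7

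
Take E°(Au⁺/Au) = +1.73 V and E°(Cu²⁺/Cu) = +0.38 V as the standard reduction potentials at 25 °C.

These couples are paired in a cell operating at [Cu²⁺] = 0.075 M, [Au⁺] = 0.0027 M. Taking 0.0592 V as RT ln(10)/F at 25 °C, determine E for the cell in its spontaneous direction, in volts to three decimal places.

+1.231 V

Au⁺/Au is the cathode (higher E°), Cu²⁺/Cu the anode: E°cell = +1.73 − (+0.38) = +1.35 V, n = 2.
Overall: 2 Au⁺(aq) + Cu(s) → 2 Au(s) + Cu²⁺(aq)
Q = [Cu²⁺] / ([Au⁺]^2); log Q = 4.012.
E = E° − (0.0592/n) log Q = +1.35 − (0.0592/2)(4.012) = +1.231 V.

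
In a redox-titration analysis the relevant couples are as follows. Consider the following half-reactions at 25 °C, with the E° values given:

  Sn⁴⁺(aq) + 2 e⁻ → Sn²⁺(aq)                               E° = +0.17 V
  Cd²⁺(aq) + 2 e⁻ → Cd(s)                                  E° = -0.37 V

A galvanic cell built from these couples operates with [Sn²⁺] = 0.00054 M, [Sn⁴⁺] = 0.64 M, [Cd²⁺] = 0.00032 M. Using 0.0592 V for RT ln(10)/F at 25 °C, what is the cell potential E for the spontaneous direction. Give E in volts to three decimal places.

+0.734 V

Sn⁴⁺/Sn²⁺ is the cathode (higher E°), Cd²⁺/Cd the anode: E°cell = +0.17 − (-0.37) = +0.54 V, n = 2.
Overall: Sn⁴⁺(aq) + Cd(s) → Sn²⁺(aq) + Cd²⁺(aq)
Q = [Sn²⁺]·[Cd²⁺] / ([Sn⁴⁺]); log Q = -6.569.
E = E° − (0.0592/n) log Q = +0.54 − (0.0592/2)(-6.569) = +0.734 V.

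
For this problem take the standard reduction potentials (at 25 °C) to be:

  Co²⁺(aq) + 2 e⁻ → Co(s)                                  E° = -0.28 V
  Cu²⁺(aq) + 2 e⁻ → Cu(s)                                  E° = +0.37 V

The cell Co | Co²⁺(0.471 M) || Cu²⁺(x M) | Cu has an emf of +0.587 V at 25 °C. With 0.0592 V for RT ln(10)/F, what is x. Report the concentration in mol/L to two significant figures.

0.0035 M

Cu²⁺/Cu is the cathode, Co²⁺/Co the anode: E°cell = +0.65 V, n = 2.
Overall reaction: Cu²⁺(aq) + Co(s) → Cu(s) + Co²⁺(aq); Q = [Co²⁺]^1/[Cu²⁺]^1.
From E = E° − (0.0592/n) log Q: log Q = (E° − E)·n/0.0592 = (+0.65 − (+0.587))·2/0.0592 = 2.1284.
So 1·log[Cu²⁺] = 1·log(0.471) − log Q = -0.3270 − (2.1284) = -2.4554; [Cu²⁺] = 10^(-2.4554) ≈ 0.0035 M.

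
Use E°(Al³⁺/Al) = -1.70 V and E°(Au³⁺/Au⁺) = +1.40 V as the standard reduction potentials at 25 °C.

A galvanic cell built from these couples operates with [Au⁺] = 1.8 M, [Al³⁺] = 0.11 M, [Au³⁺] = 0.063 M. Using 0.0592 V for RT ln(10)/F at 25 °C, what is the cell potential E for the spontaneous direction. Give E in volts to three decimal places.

Au³⁺/Au⁺ is the cathode (higher E°), Al³⁺/Al the anode: E°cell = +1.40 − (-1.70) = +3.10 V, n = 6.
Overall: 3 Au³⁺(aq) + 2 Al(s) → 3 Au⁺(aq) + 2 Al³⁺(aq)
Q = [Au⁺]^3·[Al³⁺]^2 / ([Au³⁺]^3); log Q = 2.451.
E = E° − (0.0592/n) log Q = +3.10 − (0.0592/6)(2.451) = +3.076 V.

+3.076 V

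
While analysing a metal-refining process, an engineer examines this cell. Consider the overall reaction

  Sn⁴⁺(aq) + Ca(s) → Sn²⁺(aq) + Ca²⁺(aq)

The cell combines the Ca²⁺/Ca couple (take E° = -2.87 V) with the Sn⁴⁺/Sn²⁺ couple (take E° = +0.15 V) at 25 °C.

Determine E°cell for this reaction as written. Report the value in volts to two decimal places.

The Sn⁴⁺/Sn²⁺ couple has the higher reduction potential, so it is the cathode; Ca²⁺/Ca is oxidised at the anode.
E°cell = E°(cathode) − E°(anode) = (+0.15) − (-2.87) = +3.02 V.

+3.02 V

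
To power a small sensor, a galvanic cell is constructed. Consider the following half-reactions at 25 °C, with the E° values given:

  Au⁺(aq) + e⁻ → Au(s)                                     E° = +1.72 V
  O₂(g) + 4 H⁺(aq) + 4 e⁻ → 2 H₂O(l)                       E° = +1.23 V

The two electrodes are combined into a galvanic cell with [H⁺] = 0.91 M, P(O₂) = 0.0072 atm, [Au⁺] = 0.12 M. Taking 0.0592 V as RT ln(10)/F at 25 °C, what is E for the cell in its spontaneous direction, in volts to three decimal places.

+0.470 V

Au⁺/Au is the cathode (higher E°), O₂/H₂O the anode: E°cell = +1.72 − (+1.23) = +0.49 V, n = 4.
Overall: 4 Au⁺(aq) + 2 H₂O(l) → 4 Au(s) + O₂(g) + 4 H⁺(aq)
Q = P(O₂)·[H⁺]^4 / ([Au⁺]^4); log Q = 1.377.
E = E° − (0.0592/n) log Q = +0.49 − (0.0592/4)(1.377) = +0.470 V.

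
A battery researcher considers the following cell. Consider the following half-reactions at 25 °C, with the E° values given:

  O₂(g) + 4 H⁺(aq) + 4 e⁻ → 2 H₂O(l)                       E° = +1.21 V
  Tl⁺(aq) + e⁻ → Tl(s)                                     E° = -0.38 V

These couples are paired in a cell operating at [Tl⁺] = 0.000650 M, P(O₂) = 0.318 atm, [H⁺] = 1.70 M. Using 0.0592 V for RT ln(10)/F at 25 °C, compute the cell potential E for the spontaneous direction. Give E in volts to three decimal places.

+1.785 V

O₂/H₂O is the cathode (higher E°), Tl⁺/Tl the anode: E°cell = +1.21 − (-0.38) = +1.59 V, n = 4.
Overall: O₂(g) + 4 H⁺(aq) + 4 Tl(s) → 2 H₂O(l) + 4 Tl⁺(aq)
Q = [Tl⁺]^4 / (P(O₂)·[H⁺]^4); log Q = -13.173.
E = E° − (0.0592/n) log Q = +1.59 − (0.0592/4)(-13.173) = +1.785 V.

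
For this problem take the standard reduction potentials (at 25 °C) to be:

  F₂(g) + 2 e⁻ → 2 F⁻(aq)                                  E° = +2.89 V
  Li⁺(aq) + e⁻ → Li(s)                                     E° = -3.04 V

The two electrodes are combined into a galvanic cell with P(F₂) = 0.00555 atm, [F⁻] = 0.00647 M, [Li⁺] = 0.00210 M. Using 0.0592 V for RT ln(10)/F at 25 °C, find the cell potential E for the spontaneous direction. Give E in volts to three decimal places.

F₂/F⁻ is the cathode (higher E°), Li⁺/Li the anode: E°cell = +2.89 − (-3.04) = +5.93 V, n = 2.
Overall: F₂(g) + 2 Li(s) → 2 F⁻(aq) + 2 Li⁺(aq)
Q = [F⁻]^2·[Li⁺]^2 / (P(F₂)); log Q = -7.478.
E = E° − (0.0592/n) log Q = +5.93 − (0.0592/2)(-7.478) = +6.151 V.

+6.151 V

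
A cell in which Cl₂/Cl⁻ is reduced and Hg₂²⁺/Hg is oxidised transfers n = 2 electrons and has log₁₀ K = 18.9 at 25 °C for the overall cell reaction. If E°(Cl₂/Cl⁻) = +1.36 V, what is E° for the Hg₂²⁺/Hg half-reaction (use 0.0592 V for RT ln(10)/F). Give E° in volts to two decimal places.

+0.80 V

E°cell = (0.0592/n)·log K = (0.0592/2)(18.9) = +0.559 V.
Since Cl₂/Cl⁻ is the cathode and Hg₂²⁺/Hg the anode, E°cell = E°(Cl₂/Cl⁻) − E°(Hg₂²⁺/Hg).
So E°(Hg₂²⁺/Hg) = E°(Cl₂/Cl⁻) − E°cell = (+1.36) − (+0.559) = +0.80 V.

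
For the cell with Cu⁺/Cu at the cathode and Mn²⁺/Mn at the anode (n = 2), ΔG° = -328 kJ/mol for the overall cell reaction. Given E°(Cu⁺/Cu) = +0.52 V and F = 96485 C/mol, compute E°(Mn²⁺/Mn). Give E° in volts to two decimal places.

-1.18 V

E°cell = −ΔG°/(nF) = −(-328×10³)/((2)(96485)) = +1.700 V.
Since Cu⁺/Cu is the cathode and Mn²⁺/Mn the anode, E°cell = E°(Cu⁺/Cu) − E°(Mn²⁺/Mn).
So E°(Mn²⁺/Mn) = E°(Cu⁺/Cu) − E°cell = (+0.52) − (+1.700) = -1.18 V.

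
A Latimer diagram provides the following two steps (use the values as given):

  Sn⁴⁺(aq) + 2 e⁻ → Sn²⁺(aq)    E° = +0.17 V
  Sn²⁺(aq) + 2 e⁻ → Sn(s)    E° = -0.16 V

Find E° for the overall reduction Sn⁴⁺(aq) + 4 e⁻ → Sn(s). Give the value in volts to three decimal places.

Since ΔG° = −nFE° is additive over sequential reductions, n₃E°₃ = n₁E°₁ + n₂E°₂.
E°₃ = (2×+0.17 + 2×-0.16) / 4 = (+0.020) / 4 = +0.005 V.

+0.005 V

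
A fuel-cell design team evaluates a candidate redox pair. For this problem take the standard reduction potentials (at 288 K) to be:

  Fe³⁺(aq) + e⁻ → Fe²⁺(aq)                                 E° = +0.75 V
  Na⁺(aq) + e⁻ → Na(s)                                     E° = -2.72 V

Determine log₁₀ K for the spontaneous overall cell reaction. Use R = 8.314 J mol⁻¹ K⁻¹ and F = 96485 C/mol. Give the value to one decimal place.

Cathode: Fe³⁺/Fe²⁺; anode: Na⁺/Na. E°cell = (+0.75) − (-2.72) = +3.47 V, with n = 1.
ΔG° = −nFE° = −RT ln K, so ln K = nFE°/(RT) = (1)(96485)(+3.47) / ((8.314)(288)) = 139.826.
log₁₀ K = 139.826 / ln 10 = 60.7.

60.7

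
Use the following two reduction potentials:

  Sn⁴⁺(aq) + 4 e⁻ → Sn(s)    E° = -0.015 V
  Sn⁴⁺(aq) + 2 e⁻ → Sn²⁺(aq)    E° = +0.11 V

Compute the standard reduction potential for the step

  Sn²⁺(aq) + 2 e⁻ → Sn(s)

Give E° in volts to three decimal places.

Sequential free energies add, so n₃E°₃ = n₁E°₁ + n₂E°₂.
With n₃ = 4, and the known step contributing 2×(+0.11) V, the unknown satisfies 2·E° = 4×(-0.015) − 2×(+0.11) = -0.280.
E° = -0.280 / 2 = -0.140 V.

-0.140 V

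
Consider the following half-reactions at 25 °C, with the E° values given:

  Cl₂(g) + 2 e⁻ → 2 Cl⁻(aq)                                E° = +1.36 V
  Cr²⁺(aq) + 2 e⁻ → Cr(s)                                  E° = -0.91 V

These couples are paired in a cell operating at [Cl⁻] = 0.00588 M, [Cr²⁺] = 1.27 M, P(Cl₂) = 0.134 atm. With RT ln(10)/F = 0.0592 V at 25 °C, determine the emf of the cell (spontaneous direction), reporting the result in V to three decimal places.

+2.373 V

Cl₂/Cl⁻ is the cathode (higher E°), Cr²⁺/Cr the anode: E°cell = +1.36 − (-0.91) = +2.27 V, n = 2.
Overall: Cl₂(g) + Cr(s) → 2 Cl⁻(aq) + Cr²⁺(aq)
Q = [Cl⁻]^2·[Cr²⁺] / (P(Cl₂)); log Q = -3.485.
E = E° − (0.0592/n) log Q = +2.27 − (0.0592/2)(-3.485) = +2.373 V.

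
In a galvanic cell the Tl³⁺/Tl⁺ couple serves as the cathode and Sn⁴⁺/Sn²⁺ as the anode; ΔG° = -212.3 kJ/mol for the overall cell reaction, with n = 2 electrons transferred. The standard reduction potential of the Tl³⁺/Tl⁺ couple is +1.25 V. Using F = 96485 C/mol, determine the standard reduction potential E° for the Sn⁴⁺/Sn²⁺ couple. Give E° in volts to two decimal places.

+0.15 V

E°cell = −ΔG°/(nF) = −(-212.3×10³)/((2)(96485)) = +1.100 V.
Since Tl³⁺/Tl⁺ is the cathode and Sn⁴⁺/Sn²⁺ the anode, E°cell = E°(Tl³⁺/Tl⁺) − E°(Sn⁴⁺/Sn²⁺).
So E°(Sn⁴⁺/Sn²⁺) = E°(Tl³⁺/Tl⁺) − E°cell = (+1.25) − (+1.100) = +0.15 V.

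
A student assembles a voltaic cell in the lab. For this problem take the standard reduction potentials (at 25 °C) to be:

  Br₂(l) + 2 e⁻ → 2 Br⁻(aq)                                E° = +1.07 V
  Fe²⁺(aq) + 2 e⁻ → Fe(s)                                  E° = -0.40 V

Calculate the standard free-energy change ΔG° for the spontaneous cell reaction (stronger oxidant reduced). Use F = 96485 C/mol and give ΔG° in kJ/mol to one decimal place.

-283.7 kJ/mol

Br₂/Br⁻ (E° = +1.07 V) is the cathode; Fe²⁺/Fe (E° = -0.40 V) is the anode, so E°cell = +1.47 V.
Balancing electrons gives n = 2 (lcm of 2 and 2).
ΔG° = −nFE° = −(2)(96485)(+1.47) = -283,666 J = -283.7 kJ/mol.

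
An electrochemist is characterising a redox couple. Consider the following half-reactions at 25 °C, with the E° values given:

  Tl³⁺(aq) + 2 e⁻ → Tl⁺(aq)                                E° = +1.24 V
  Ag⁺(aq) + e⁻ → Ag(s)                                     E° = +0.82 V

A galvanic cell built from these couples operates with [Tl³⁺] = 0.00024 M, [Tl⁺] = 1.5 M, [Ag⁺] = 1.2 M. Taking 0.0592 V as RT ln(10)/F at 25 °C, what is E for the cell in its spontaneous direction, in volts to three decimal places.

Tl³⁺/Tl⁺ is the cathode (higher E°), Ag⁺/Ag the anode: E°cell = +1.24 − (+0.82) = +0.42 V, n = 2.
Overall: Tl³⁺(aq) + 2 Ag(s) → Tl⁺(aq) + 2 Ag⁺(aq)
Q = [Tl⁺]·[Ag⁺]^2 / ([Tl³⁺]); log Q = 3.954.
E = E° − (0.0592/n) log Q = +0.42 − (0.0592/2)(3.954) = +0.303 V.

+0.303 V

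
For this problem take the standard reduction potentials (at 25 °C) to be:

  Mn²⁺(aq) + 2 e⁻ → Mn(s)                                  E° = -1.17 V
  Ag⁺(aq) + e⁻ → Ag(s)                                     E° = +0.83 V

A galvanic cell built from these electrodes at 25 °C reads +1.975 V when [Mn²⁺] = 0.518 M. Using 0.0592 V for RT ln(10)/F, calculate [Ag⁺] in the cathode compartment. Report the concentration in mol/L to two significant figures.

0.27 M

Ag⁺/Ag is the cathode, Mn²⁺/Mn the anode: E°cell = +2.00 V, n = 2.
Overall reaction: 2 Ag⁺(aq) + Mn(s) → 2 Ag(s) + Mn²⁺(aq); Q = [Mn²⁺]^1/[Ag⁺]^2.
From E = E° − (0.0592/n) log Q: log Q = (E° − E)·n/0.0592 = (+2.00 − (+1.975))·2/0.0592 = 0.8446.
So 2·log[Ag⁺] = 1·log(0.518) − log Q = -0.2857 − (0.8446) = -1.1303; log[Ag⁺] = -1.1303 / 2 = -0.5652; [Ag⁺] = 10^(-0.5652) ≈ 0.27 M.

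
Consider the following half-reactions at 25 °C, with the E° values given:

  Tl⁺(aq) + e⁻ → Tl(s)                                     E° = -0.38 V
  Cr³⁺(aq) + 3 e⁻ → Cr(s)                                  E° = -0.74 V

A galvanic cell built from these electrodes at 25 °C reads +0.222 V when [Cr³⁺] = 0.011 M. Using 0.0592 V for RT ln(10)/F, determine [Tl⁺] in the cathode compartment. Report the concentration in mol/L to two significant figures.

0.0010 M

Tl⁺/Tl is the cathode, Cr³⁺/Cr the anode: E°cell = +0.36 V, n = 3.
Overall reaction: 3 Tl⁺(aq) + Cr(s) → 3 Tl(s) + Cr³⁺(aq); Q = [Cr³⁺]^1/[Tl⁺]^3.
From E = E° − (0.0592/n) log Q: log Q = (E° − E)·n/0.0592 = (+0.36 − (+0.222))·3/0.0592 = 6.9932.
So 3·log[Tl⁺] = 1·log(0.011) − log Q = -1.9586 − (6.9932) = -8.9518; log[Tl⁺] = -8.9518 / 3 = -2.9839; [Tl⁺] = 10^(-2.9839) ≈ 0.0010 M.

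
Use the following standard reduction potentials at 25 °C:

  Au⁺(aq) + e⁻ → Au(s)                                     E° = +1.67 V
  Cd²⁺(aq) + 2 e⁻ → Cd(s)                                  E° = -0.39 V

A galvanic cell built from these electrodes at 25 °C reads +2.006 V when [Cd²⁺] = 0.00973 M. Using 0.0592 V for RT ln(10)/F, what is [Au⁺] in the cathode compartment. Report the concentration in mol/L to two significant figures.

Au⁺/Au is the cathode, Cd²⁺/Cd the anode: E°cell = +2.06 V, n = 2.
Overall reaction: 2 Au⁺(aq) + Cd(s) → 2 Au(s) + Cd²⁺(aq); Q = [Cd²⁺]^1/[Au⁺]^2.
From E = E° − (0.0592/n) log Q: log Q = (E° − E)·n/0.0592 = (+2.06 − (+2.006))·2/0.0592 = 1.8243.
So 2·log[Au⁺] = 1·log(0.00973) − log Q = -2.0119 − (1.8243) = -3.8362; log[Au⁺] = -3.8362 / 2 = -1.9181; [Au⁺] = 10^(-1.9181) ≈ 0.012 M.

0.012 M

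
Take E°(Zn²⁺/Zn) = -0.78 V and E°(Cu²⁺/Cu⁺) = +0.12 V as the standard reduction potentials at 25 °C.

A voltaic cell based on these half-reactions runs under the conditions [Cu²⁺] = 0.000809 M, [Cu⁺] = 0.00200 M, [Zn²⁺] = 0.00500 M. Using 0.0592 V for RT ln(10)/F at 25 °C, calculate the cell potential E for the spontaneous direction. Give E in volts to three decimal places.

Cu²⁺/Cu⁺ is the cathode (higher E°), Zn²⁺/Zn the anode: E°cell = +0.12 − (-0.78) = +0.90 V, n = 2.
Overall: 2 Cu²⁺(aq) + Zn(s) → 2 Cu⁺(aq) + Zn²⁺(aq)
Q = [Cu⁺]^2·[Zn²⁺] / ([Cu²⁺]^2); log Q = -1.515.
E = E° − (0.0592/n) log Q = +0.90 − (0.0592/2)(-1.515) = +0.945 V.

+0.945 V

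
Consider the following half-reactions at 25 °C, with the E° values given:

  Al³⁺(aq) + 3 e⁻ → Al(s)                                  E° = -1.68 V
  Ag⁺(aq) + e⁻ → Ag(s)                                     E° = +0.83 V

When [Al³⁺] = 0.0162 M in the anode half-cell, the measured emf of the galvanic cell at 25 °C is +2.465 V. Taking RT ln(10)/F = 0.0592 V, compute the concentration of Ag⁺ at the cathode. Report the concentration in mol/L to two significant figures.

0.044 M

Ag⁺/Ag is the cathode, Al³⁺/Al the anode: E°cell = +2.51 V, n = 3.
Overall reaction: 3 Ag⁺(aq) + Al(s) → 3 Ag(s) + Al³⁺(aq); Q = [Al³⁺]^1/[Ag⁺]^3.
From E = E° − (0.0592/n) log Q: log Q = (E° − E)·n/0.0592 = (+2.51 − (+2.465))·3/0.0592 = 2.2804.
So 3·log[Ag⁺] = 1·log(0.0162) − log Q = -1.7905 − (2.2804) = -4.0709; log[Ag⁺] = -4.0709 / 3 = -1.3570; [Ag⁺] = 10^(-1.3570) ≈ 0.044 M.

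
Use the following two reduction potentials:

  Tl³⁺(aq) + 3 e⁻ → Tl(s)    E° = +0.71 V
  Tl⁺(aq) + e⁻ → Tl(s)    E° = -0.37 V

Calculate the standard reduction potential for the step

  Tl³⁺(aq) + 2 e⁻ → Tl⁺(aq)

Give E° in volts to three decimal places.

Sequential free energies add, so n₃E°₃ = n₁E°₁ + n₂E°₂.
With n₃ = 3, and the known step contributing 1×(-0.37) V, the unknown satisfies 2·E° = 3×(+0.71) − 1×(-0.37) = +2.500.
E° = +2.500 / 2 = +1.250 V.

+1.250 V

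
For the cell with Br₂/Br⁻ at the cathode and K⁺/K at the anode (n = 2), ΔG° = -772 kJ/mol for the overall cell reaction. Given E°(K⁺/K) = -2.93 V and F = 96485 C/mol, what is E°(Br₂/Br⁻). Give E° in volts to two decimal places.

E°cell = −ΔG°/(nF) = −(-772×10³)/((2)(96485)) = +4.001 V.
Since Br₂/Br⁻ is the cathode and K⁺/K the anode, E°cell = E°(Br₂/Br⁻) − E°(K⁺/K).
So E°(Br₂/Br⁻) = E°cell + E°(K⁺/K) = +4.001 + (-2.93) = +1.07 V.

+1.07 V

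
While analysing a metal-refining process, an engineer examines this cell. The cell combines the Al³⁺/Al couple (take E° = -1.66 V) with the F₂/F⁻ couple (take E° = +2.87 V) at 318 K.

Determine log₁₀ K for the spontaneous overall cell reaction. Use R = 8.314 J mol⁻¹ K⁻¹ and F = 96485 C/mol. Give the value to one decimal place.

Cathode: F₂/F⁻; anode: Al³⁺/Al. E°cell = (+2.87) − (-1.66) = +4.53 V, with n = 6.
ΔG° = −nFE° = −RT ln K, so ln K = nFE°/(RT) = (6)(96485)(+4.53) / ((8.314)(318)) = 991.910.
log₁₀ K = 991.910 / ln 10 = 430.8.

430.8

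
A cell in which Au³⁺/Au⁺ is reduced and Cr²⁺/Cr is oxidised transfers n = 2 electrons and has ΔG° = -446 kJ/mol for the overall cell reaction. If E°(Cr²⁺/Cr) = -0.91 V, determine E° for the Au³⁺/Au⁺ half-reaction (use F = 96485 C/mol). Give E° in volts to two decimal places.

E°cell = −ΔG°/(nF) = −(-446×10³)/((2)(96485)) = +2.311 V.
Since Au³⁺/Au⁺ is the cathode and Cr²⁺/Cr the anode, E°cell = E°(Au³⁺/Au⁺) − E°(Cr²⁺/Cr).
So E°(Au³⁺/Au⁺) = E°cell + E°(Cr²⁺/Cr) = +2.311 + (-0.91) = +1.40 V.

+1.40 V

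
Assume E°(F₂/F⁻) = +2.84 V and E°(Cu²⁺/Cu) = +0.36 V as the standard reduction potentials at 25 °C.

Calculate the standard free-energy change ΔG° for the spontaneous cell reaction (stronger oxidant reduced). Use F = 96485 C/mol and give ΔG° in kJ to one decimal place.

-478.6 kJ

F₂/F⁻ (E° = +2.84 V) is the cathode; Cu²⁺/Cu (E° = +0.36 V) is the anode, so E°cell = +2.48 V.
Balancing electrons gives n = 2 (lcm of 2 and 2).
ΔG° = −nFE° = −(2)(96485)(+2.48) = -478,566 J = -478.6 kJ.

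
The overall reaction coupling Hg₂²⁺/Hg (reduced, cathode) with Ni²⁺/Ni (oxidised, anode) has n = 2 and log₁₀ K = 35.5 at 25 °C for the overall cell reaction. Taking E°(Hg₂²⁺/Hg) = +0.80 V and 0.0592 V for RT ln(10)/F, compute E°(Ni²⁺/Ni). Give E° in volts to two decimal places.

-0.25 V

E°cell = (0.0592/n)·log K = (0.0592/2)(35.5) = +1.051 V.
Since Hg₂²⁺/Hg is the cathode and Ni²⁺/Ni the anode, E°cell = E°(Hg₂²⁺/Hg) − E°(Ni²⁺/Ni).
So E°(Ni²⁺/Ni) = E°(Hg₂²⁺/Hg) − E°cell = (+0.80) − (+1.051) = -0.25 V.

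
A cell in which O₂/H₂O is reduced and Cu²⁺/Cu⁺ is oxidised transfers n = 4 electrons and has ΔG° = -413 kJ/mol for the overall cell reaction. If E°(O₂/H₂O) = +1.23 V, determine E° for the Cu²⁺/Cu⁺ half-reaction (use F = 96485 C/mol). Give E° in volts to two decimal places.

+0.16 V

E°cell = −ΔG°/(nF) = −(-413×10³)/((4)(96485)) = +1.070 V.
Since O₂/H₂O is the cathode and Cu²⁺/Cu⁺ the anode, E°cell = E°(O₂/H₂O) − E°(Cu²⁺/Cu⁺).
So E°(Cu²⁺/Cu⁺) = E°(O₂/H₂O) − E°cell = (+1.23) − (+1.070) = +0.16 V.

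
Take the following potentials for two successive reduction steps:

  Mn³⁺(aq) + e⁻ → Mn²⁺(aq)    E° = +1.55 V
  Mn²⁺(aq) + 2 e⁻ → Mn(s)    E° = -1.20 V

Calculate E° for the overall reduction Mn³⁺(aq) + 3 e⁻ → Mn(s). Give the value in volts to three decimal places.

Standard free energies of sequential steps add: ΔG°₃ = ΔG°₁ + ΔG°₂, so n₃E°₃ = n₁E°₁ + n₂E°₂.
E°₃ = (1×+1.55 + 2×-1.20) / 3 = (-0.850) / 3 = -0.283 V.

-0.283 V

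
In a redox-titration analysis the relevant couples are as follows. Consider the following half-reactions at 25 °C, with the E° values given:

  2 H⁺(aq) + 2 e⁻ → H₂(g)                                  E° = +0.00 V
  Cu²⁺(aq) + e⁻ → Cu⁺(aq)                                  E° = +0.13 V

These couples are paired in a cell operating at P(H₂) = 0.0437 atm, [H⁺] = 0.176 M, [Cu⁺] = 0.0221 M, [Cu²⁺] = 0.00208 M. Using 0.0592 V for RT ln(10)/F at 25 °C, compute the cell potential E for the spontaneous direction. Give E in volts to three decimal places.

Cu²⁺/Cu⁺ is the cathode (higher E°), H⁺/H₂ the anode: E°cell = +0.13 − (+0.00) = +0.13 V, n = 2.
Overall: 2 Cu²⁺(aq) + H₂(g) → 2 Cu⁺(aq) + 2 H⁺(aq)
Q = [Cu⁺]^2·[H⁺]^2 / ([Cu²⁺]^2·P(H₂)); log Q = 1.903.
E = E° − (0.0592/n) log Q = +0.13 − (0.0592/2)(1.903) = +0.074 V.

+0.074 V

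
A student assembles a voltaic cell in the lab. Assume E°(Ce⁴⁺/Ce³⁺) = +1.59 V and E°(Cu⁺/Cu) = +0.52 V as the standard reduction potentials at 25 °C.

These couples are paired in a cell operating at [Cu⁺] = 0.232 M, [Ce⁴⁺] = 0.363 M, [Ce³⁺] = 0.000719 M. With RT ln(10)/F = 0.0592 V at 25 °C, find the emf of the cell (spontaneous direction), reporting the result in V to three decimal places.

Ce⁴⁺/Ce³⁺ is the cathode (higher E°), Cu⁺/Cu the anode: E°cell = +1.59 − (+0.52) = +1.07 V, n = 1.
Overall: Ce⁴⁺(aq) + Cu(s) → Ce³⁺(aq) + Cu⁺(aq)
Q = [Ce³⁺]·[Cu⁺] / ([Ce⁴⁺]); log Q = -3.338.
E = E° − (0.0592/n) log Q = +1.07 − (0.0592/1)(-3.338) = +1.268 V.

+1.268 V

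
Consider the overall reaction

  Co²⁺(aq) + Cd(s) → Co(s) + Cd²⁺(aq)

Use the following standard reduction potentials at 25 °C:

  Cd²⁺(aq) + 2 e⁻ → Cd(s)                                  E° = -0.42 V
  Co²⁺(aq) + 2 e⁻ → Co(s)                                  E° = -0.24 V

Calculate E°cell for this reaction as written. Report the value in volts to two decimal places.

+0.18 V

The Co²⁺/Co couple has the higher reduction potential, so it is the cathode; Cd²⁺/Cd is oxidised at the anode.
E°cell = E°(cathode) − E°(anode) = (-0.24) − (-0.42) = +0.18 V.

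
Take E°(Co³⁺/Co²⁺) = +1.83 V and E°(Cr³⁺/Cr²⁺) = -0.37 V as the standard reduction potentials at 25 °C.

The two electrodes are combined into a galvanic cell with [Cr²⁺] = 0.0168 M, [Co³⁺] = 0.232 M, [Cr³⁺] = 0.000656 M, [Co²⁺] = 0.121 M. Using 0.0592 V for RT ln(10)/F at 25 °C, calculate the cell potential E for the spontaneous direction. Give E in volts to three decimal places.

Co³⁺/Co²⁺ is the cathode (higher E°), Cr³⁺/Cr²⁺ the anode: E°cell = +1.83 − (-0.37) = +2.20 V, n = 1.
Overall: Co³⁺(aq) + Cr²⁺(aq) → Co²⁺(aq) + Cr³⁺(aq)
Q = [Co²⁺]·[Cr³⁺] / ([Co³⁺]·[Cr²⁺]); log Q = -1.691.
E = E° − (0.0592/n) log Q = +2.20 − (0.0592/1)(-1.691) = +2.300 V.

+2.300 V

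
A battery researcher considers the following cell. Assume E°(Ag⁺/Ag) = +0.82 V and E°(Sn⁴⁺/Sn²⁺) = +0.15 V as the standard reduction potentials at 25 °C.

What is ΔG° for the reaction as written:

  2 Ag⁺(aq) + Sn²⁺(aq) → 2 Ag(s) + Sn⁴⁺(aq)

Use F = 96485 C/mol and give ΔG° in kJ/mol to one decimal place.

As written, Ag⁺/Ag is reduced (cathode) and Sn⁴⁺/Sn²⁺ is oxidised (anode), so E°cell = (+0.82) − (+0.15) = +0.67 V.
Balancing electrons gives n = 2.
ΔG° = −nFE° = −(2)(96485)(+0.67) = -129,290 J = -129.3 kJ/mol.

-129.3 kJ/mol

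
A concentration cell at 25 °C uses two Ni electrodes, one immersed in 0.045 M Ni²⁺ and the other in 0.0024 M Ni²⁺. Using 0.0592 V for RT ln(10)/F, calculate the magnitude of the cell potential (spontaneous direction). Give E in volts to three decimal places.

+0.038 V

For a concentration cell E°cell = 0. The 0.045 M side is the cathode (reduction is favoured where [Ni²⁺] is higher).
With n = 2, E = −(0.0592/2) log([Ni²⁺]ₐₙ/[Ni²⁺]꜀ₐₜ) = −(0.0592/2) log(0.0024/0.045) = −(0.0592/2)(-1.273) = +0.038 V.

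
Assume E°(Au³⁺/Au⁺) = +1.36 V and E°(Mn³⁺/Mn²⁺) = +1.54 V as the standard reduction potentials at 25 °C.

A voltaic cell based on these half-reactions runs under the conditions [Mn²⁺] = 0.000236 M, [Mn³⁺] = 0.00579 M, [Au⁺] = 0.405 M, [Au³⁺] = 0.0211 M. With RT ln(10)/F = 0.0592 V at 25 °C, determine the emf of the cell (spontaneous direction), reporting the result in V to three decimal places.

+0.300 V

Mn³⁺/Mn²⁺ is the cathode (higher E°), Au³⁺/Au⁺ the anode: E°cell = +1.54 − (+1.36) = +0.18 V, n = 2.
Overall: 2 Mn³⁺(aq) + Au⁺(aq) → 2 Mn²⁺(aq) + Au³⁺(aq)
Q = [Mn²⁺]^2·[Au³⁺] / ([Mn³⁺]^2·[Au⁺]); log Q = -4.063.
E = E° − (0.0592/n) log Q = +0.18 − (0.0592/2)(-4.063) = +0.300 V.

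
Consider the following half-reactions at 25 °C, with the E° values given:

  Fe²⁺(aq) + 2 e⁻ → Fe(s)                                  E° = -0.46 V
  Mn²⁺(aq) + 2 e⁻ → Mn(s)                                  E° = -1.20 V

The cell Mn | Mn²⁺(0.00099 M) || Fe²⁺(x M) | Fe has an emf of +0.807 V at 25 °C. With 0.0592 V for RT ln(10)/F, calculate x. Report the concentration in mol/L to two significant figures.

Fe²⁺/Fe is the cathode, Mn²⁺/Mn the anode: E°cell = +0.74 V, n = 2.
Overall reaction: Fe²⁺(aq) + Mn(s) → Fe(s) + Mn²⁺(aq); Q = [Mn²⁺]^1/[Fe²⁺]^1.
From E = E° − (0.0592/n) log Q: log Q = (E° − E)·n/0.0592 = (+0.74 − (+0.807))·2/0.0592 = -2.2635.
So 1·log[Fe²⁺] = 1·log(0.00099) − log Q = -3.0044 − (-2.2635) = -0.7409; [Fe²⁺] = 10^(-0.7409) ≈ 0.18 M.

0.18 M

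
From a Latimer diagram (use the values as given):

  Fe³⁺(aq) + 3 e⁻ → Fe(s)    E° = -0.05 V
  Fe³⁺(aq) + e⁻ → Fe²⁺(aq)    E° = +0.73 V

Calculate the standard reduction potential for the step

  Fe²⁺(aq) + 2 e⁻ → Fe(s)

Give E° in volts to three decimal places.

Sequential free energies add, so n₃E°₃ = n₁E°₁ + n₂E°₂.
With n₃ = 3, and the known step contributing 1×(+0.73) V, the unknown satisfies 2·E° = 3×(-0.05) − 1×(+0.73) = -0.880.
E° = -0.880 / 2 = -0.440 V.

-0.440 V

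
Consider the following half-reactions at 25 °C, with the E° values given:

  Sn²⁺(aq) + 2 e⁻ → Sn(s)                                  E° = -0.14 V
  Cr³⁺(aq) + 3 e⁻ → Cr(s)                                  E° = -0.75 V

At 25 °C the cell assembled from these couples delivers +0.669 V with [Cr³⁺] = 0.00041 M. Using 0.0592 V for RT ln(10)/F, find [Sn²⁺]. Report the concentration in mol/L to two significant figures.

Sn²⁺/Sn is the cathode, Cr³⁺/Cr the anode: E°cell = +0.61 V, n = 6.
Overall reaction: 3 Sn²⁺(aq) + 2 Cr(s) → 3 Sn(s) + 2 Cr³⁺(aq); Q = [Cr³⁺]^2/[Sn²⁺]^3.
From E = E° − (0.0592/n) log Q: log Q = (E° − E)·n/0.0592 = (+0.61 − (+0.669))·6/0.0592 = -5.9797.
So 3·log[Sn²⁺] = 2·log(0.00041) − log Q = -6.7744 − (-5.9797) = -0.7947; log[Sn²⁺] = -0.7947 / 3 = -0.2649; [Sn²⁺] = 10^(-0.2649) ≈ 0.54 M.

0.54 M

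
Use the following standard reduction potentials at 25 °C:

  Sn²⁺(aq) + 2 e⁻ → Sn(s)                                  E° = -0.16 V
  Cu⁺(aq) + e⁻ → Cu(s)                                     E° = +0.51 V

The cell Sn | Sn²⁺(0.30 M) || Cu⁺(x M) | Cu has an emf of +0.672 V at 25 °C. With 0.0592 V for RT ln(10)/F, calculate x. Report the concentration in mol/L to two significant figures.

Cu⁺/Cu is the cathode, Sn²⁺/Sn the anode: E°cell = +0.67 V, n = 2.
Overall reaction: 2 Cu⁺(aq) + Sn(s) → 2 Cu(s) + Sn²⁺(aq); Q = [Sn²⁺]^1/[Cu⁺]^2.
From E = E° − (0.0592/n) log Q: log Q = (E° − E)·n/0.0592 = (+0.67 − (+0.672))·2/0.0592 = -0.0676.
So 2·log[Cu⁺] = 1·log(0.3) − log Q = -0.5229 − (-0.0676) = -0.4553; log[Cu⁺] = -0.4553 / 2 = -0.2276; [Cu⁺] = 10^(-0.2276) ≈ 0.59 M.

0.59 M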